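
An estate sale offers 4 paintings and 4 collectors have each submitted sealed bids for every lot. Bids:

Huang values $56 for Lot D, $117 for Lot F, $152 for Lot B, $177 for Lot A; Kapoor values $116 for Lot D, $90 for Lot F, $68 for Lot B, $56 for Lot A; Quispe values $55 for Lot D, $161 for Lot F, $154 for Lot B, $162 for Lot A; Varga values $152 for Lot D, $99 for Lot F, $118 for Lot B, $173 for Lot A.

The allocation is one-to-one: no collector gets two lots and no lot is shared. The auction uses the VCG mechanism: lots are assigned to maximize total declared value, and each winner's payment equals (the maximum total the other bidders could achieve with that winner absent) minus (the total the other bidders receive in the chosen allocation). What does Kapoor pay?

Efficient allocation: Huang→Lot B ($152), Kapoor→Lot D ($116), Quispe→Lot F ($161), Varga→Lot A ($173); total welfare W = $602.
Kapoor receives Lot D at value $116, so the others get W − 116 = $486.
Without Kapoor: best allocation of the remaining 3 bidders over all 4 lots is Huang→Lot A ($177), Quispe→Lot F ($161), Varga→Lot D ($152), total $490.
VCG payment = (others' best without Kapoor) − (others' welfare with Kapoor) = 490 − 486 = $4.

Kapoor pays $4.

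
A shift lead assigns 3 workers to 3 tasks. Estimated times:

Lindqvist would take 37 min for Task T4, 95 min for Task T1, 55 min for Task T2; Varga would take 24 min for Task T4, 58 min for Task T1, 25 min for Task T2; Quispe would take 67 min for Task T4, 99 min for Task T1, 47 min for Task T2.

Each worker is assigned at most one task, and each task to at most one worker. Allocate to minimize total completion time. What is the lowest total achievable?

Optimal: Lindqvist→Task T4 (37 min), Varga→Task T1 (58 min), Quispe→Task T2 (47 min) — total 37+58+47 = 142 min.
Every other assignment is strictly worse.

Min total: 142 min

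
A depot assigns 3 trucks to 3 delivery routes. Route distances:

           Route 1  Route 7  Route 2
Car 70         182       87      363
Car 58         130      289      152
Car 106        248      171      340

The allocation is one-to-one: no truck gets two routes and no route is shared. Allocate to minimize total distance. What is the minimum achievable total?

Min total: 487 km

Optimal: Car 70→Route 7 (87 km), Car 58→Route 2 (152 km), Car 106→Route 1 (248 km) — total 87+152+248 = 487 km.
Next-best assignment: Car 70→Route 1, Car 58→Route 2, Car 106→Route 7 = 505 km.
Every other assignment is strictly worse.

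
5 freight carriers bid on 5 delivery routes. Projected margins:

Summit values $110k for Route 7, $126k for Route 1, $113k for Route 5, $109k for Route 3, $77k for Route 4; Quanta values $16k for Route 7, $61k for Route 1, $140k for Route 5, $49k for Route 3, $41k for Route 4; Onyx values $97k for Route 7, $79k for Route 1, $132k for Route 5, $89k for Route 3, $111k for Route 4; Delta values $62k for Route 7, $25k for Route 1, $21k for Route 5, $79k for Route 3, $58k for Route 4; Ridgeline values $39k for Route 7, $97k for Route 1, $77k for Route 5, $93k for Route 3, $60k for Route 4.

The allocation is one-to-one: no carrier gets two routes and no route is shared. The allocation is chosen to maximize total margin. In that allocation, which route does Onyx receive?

Onyx receives Route 4.

Optimal: Summit→Route 7 ($110k), Quanta→Route 5 ($140k), Onyx→Route 4 ($111k), Delta→Route 3 ($79k), Ridgeline→Route 1 ($97k) — total 110+140+111+79+97 = $537k.
Column-greedy (each route in turn goes to its best remaining carrier) gives $494k, worse by 43.
Swapping Ridgeline↔Summit (Ridgeline→Route 7 $39k, Summit→Route 1 $126k) loses 42.
Checked against all permutations: $537k is optimal.
Onyx's own top route is Route 5 ($132k), but forcing Onyx→Route 5 and reassigning the rest optimally gives only $459k — worse by 78.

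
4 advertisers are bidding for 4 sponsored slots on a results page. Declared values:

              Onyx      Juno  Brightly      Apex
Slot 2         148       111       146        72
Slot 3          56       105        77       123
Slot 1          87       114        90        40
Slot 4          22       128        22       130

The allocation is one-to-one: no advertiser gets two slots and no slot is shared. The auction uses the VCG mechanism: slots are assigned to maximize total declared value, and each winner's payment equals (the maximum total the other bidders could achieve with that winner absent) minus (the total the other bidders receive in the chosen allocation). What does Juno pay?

Juno pays $7.

Efficient allocation: Onyx→Slot 2 ($148), Juno→Slot 4 ($128), Brightly→Slot 1 ($90), Apex→Slot 3 ($123); total welfare W = $489.
Juno receives Slot 4 at value $128, so the others get W − 128 = $361.
Without Juno: best allocation of the remaining 3 bidders over all 4 slots is Onyx→Slot 2 ($148), Brightly→Slot 1 ($90), Apex→Slot 4 ($130), total $368.
VCG payment = (others' best without Juno) − (others' welfare with Juno) = 368 − 361 = $7.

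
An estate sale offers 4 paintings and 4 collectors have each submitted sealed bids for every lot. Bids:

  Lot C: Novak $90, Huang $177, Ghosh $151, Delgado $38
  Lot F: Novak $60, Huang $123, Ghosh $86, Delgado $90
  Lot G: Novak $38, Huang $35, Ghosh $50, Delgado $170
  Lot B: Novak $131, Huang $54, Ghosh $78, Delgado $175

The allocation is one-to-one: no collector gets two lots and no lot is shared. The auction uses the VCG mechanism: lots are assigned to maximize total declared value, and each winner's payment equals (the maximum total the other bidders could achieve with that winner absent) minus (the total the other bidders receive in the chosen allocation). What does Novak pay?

Novak pays $5.

Efficient allocation: Novak→Lot B ($131), Huang→Lot F ($123), Ghosh→Lot C ($151), Delgado→Lot G ($170); total welfare W = $575.
Novak receives Lot B at value $131, so the others get W − 131 = $444.
Without Novak: best allocation of the remaining 3 bidders over all 4 lots is Huang→Lot F ($123), Ghosh→Lot C ($151), Delgado→Lot B ($175), total $449.
VCG payment = (others' best without Novak) − (others' welfare with Novak) = 449 − 444 = $5.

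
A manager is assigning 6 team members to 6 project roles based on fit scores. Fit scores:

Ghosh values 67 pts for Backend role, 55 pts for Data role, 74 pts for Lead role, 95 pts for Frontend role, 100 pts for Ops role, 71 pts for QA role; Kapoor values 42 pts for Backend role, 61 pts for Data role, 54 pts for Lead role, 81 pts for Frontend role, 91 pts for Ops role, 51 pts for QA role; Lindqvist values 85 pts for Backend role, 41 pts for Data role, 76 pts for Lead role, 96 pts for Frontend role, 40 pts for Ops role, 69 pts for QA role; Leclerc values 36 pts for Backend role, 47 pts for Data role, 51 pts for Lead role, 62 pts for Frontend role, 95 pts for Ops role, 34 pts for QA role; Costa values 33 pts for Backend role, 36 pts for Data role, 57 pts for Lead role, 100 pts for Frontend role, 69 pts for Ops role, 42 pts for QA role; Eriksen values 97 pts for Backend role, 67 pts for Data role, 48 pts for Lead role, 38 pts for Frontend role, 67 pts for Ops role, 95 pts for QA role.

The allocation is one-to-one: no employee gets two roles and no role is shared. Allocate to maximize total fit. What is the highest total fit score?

Treat this as an assignment problem: match each employee to one role.
Optimal: Ghosh→Lead role (74 pts), Kapoor→Data role (61 pts), Lindqvist→Backend role (85 pts), Leclerc→Ops role (95 pts), Costa→Frontend role (100 pts), Eriksen→QA role (95 pts) — total 74+61+85+95+100+95 = 510 pts.
Max-entry greedy (repeatedly take the single best remaining cell) gives 468 pts, worse by 42.
Next-best assignment: Ghosh→QA role, Kapoor→Data role, Lindqvist→Lead role, Leclerc→Ops role, Costa→Frontend role, Eriksen→Backend role = 500 pts.
Swapping Kapoor↔Eriksen (Kapoor→QA role 51 pts, Eriksen→Data role 67 pts) loses 38.
Every other assignment is strictly worse.

Max total: 510 pts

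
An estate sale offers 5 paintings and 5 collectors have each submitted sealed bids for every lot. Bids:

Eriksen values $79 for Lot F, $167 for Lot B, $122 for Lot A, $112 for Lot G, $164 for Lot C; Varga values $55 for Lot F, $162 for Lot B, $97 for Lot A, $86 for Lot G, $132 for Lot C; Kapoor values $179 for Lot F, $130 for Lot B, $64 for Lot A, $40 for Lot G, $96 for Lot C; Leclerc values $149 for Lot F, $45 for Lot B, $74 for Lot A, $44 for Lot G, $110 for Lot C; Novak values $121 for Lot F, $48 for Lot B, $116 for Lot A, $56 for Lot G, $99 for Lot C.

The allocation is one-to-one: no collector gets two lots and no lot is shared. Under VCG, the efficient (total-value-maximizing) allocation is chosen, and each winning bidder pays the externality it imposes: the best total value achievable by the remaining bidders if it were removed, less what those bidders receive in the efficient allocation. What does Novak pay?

Novak pays $16.

Efficient allocation: Eriksen→Lot G ($112), Varga→Lot B ($162), Kapoor→Lot F ($179), Leclerc→Lot C ($110), Novak→Lot A ($116); total welfare W = $679.
Novak receives Lot A at value $116, so the others get W − 116 = $563.
Without Novak: best allocation of the remaining 4 bidders over all 5 lots is Eriksen→Lot C ($164), Varga→Lot B ($162), Kapoor→Lot F ($179), Leclerc→Lot A ($74), total $579.
VCG payment = (others' best without Novak) − (others' welfare with Novak) = 579 − 563 = $16.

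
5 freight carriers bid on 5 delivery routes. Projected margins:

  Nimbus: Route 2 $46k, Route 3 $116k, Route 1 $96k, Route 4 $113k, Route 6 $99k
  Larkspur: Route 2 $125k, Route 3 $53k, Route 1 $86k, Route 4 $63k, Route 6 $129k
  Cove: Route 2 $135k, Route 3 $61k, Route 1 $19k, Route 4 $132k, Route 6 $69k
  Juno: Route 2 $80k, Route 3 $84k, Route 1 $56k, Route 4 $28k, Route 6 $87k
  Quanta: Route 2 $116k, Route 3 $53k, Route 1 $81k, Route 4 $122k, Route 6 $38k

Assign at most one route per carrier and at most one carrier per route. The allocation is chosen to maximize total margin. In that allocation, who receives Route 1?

Optimal: Nimbus→Route 1 ($96k), Larkspur→Route 6 ($129k), Cove→Route 2 ($135k), Juno→Route 3 ($84k), Quanta→Route 4 ($122k) — total 96+129+135+84+122 = $566k.
Max-entry greedy (repeatedly take the single best remaining cell) gives $558k, worse by 8.
Checked against all permutations: $566k is optimal.
Nimbus's own top route is Route 3 ($116k), but forcing Nimbus→Route 3 and reassigning the rest optimally gives only $558k — worse by 8.

Nimbus receives Route 1.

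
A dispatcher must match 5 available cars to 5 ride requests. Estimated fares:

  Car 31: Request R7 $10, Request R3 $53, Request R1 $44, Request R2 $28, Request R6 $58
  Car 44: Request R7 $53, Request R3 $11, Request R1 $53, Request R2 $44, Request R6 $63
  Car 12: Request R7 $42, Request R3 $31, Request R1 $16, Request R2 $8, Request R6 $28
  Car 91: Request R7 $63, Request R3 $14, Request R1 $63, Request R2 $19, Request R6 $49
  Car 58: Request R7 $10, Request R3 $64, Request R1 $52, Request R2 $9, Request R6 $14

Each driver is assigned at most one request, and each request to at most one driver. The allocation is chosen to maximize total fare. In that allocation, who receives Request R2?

Optimal: Car 31→Request R6 ($58), Car 44→Request R2 ($44), Car 12→Request R7 ($42), Car 91→Request R1 ($63), Car 58→Request R3 ($64) — total 58+44+42+63+64 = $271.
Column-greedy (each request in turn goes to its best remaining driver) gives $236, worse by 35.
No other one-to-one assignment exceeds $271.
Car 44's own top request is Request R6 ($63), but forcing Car 44→Request R6 and reassigning the rest optimally gives only $260 — worse by 11.

Car 44 receives Request R2.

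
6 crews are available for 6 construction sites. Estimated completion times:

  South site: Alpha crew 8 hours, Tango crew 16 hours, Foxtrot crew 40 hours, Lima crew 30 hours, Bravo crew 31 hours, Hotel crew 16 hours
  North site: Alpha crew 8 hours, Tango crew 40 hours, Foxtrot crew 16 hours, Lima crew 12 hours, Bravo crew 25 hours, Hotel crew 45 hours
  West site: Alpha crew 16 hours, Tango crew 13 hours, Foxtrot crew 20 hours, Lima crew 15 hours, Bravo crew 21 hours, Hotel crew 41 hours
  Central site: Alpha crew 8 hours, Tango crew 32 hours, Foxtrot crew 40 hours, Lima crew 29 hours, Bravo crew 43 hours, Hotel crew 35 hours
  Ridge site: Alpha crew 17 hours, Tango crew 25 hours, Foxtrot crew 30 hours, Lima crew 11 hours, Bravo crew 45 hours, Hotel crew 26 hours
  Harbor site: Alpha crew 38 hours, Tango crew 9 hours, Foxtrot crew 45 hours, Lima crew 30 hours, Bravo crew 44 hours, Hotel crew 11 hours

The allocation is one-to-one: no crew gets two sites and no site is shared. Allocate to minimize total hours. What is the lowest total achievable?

Min total: 81 hours

Treat this as an assignment problem: match each crew to one site.
Optimal: Alpha crew→Central site (8 hours), Tango crew→Harbor site (9 hours), Foxtrot crew→North site (16 hours), Lima crew→Ridge site (11 hours), Bravo crew→West site (21 hours), Hotel crew→South site (16 hours) — total 8+9+16+11+21+16 = 81 hours.
Next-best assignment: Alpha crew→Central site, Tango crew→South site, Foxtrot crew→North site, Lima crew→Ridge site, Bravo crew→West site, Hotel crew→Harbor site = 83 hours.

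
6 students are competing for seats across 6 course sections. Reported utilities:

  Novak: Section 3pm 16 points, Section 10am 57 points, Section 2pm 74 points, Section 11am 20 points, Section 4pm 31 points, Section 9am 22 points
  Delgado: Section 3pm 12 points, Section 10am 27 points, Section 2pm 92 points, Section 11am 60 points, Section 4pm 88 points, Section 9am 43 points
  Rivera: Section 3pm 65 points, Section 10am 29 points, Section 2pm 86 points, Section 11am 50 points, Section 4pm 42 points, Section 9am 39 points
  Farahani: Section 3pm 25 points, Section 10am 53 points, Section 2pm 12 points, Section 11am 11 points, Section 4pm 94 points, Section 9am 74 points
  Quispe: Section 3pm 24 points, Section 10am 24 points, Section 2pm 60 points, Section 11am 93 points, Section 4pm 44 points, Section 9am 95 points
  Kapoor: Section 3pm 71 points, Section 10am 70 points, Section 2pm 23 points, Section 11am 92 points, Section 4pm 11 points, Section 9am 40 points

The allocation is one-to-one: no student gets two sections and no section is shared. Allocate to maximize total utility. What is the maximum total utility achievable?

Max total: 495 points

Optimal: Novak→Section 10am (57 points), Delgado→Section 2pm (92 points), Rivera→Section 3pm (65 points), Farahani→Section 4pm (94 points), Quispe→Section 9am (95 points), Kapoor→Section 11am (92 points) — total 57+92+65+94+95+92 = 495 points.
Next-best assignment: Novak→Section 10am, Delgado→Section 4pm, Rivera→Section 2pm, Farahani→Section 9am, Quispe→Section 11am, Kapoor→Section 3pm = 469 points.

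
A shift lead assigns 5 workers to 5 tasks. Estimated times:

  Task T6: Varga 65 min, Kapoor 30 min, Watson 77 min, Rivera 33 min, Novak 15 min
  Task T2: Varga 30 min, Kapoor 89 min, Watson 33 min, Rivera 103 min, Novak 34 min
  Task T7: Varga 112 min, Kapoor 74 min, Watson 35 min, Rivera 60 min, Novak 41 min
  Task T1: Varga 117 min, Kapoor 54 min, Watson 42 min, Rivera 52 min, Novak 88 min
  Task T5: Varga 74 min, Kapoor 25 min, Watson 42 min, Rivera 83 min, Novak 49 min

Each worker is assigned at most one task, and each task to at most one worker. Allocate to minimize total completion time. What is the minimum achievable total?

Optimal: Varga→Task T2 (30 min), Kapoor→Task T5 (25 min), Watson→Task T7 (35 min), Rivera→Task T1 (52 min), Novak→Task T6 (15 min) — total 30+25+35+52+15 = 157 min.
Row-greedy (each worker in turn takes its cheapest remaining task) gives 211 min, worse by 54.
Next-best assignment: Varga→Task T2, Kapoor→Task T5, Watson→Task T1, Rivera→Task T6, Novak→Task T7 = 171 min.

Minimum total: 157 min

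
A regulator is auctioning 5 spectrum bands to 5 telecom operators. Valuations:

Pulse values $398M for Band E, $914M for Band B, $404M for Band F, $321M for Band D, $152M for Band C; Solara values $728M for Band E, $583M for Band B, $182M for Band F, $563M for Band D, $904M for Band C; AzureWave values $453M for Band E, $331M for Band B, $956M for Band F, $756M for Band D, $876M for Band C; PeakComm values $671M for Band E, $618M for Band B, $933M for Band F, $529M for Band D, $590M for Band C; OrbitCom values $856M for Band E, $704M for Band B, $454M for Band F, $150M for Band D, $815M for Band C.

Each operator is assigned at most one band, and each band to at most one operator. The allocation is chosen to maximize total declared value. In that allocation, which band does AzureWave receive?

Optimal: Pulse→Band B ($914M), Solara→Band C ($904M), AzureWave→Band D ($756M), PeakComm→Band F ($933M), OrbitCom→Band E ($856M) — total 914+904+756+933+856 = $4363M.
Row-greedy (each operator in turn takes its best remaining band) gives $3595M, worse by 768.
Next-best assignment: Pulse→Band B, Solara→Band C, AzureWave→Band F, PeakComm→Band D, OrbitCom→Band E = $4159M.
AzureWave's own top band is Band F ($956M), but forcing AzureWave→Band F and reassigning the rest optimally gives only $4159M — worse by 204.

AzureWave receives Band D.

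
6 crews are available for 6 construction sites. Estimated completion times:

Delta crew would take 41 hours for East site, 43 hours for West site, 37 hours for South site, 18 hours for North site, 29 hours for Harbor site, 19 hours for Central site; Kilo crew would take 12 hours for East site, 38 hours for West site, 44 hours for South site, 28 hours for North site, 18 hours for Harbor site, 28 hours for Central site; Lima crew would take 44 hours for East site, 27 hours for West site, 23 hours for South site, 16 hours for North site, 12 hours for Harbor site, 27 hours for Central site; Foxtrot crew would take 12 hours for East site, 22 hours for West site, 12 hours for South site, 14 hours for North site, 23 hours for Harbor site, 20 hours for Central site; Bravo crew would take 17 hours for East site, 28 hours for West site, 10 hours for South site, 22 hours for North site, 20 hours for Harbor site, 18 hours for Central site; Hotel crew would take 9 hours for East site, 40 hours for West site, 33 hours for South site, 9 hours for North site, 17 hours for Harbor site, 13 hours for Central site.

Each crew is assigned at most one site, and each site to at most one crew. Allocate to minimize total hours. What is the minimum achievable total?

Min total: 84 hours

Optimal: Delta crew→Central site (19 hours), Kilo crew→East site (12 hours), Lima crew→Harbor site (12 hours), Foxtrot crew→West site (22 hours), Bravo crew→South site (10 hours), Hotel crew→North site (9 hours) — total 19+12+12+22+10+9 = 84 hours.
Column-greedy (each site in turn goes to its cheapest remaining crew) gives 94 hours, worse by 10.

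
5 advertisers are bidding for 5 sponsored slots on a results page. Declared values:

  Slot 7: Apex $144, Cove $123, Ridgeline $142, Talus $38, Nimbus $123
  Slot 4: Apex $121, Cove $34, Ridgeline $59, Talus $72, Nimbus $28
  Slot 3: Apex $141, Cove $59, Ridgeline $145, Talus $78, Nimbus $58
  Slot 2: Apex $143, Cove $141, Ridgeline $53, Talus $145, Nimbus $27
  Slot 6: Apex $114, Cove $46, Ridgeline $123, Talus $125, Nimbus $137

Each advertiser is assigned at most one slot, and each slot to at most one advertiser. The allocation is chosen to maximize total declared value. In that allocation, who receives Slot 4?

Optimal: Apex→Slot 4 ($121), Cove→Slot 7 ($123), Ridgeline→Slot 3 ($145), Talus→Slot 2 ($145), Nimbus→Slot 6 ($137) — total 121+123+145+145+137 = $671.
Max-entry greedy (repeatedly take the single best remaining cell) gives $605, worse by 66.
Apex's own top slot is Slot 7 ($144), but forcing Apex→Slot 7 and reassigning the rest optimally gives only $639 — worse by 32.

Apex receives Slot 4.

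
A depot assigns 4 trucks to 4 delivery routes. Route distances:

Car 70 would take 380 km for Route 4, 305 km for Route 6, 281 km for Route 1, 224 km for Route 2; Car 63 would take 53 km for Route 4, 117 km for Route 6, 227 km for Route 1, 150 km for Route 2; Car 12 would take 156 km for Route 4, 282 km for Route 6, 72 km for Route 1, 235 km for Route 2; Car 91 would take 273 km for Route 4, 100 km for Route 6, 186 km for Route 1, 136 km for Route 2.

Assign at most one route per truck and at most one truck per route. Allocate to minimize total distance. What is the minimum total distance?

Minimum total: 449 km

Optimal: Car 70→Route 2 (224 km), Car 63→Route 4 (53 km), Car 12→Route 1 (72 km), Car 91→Route 6 (100 km) — total 224+53+72+100 = 449 km.
Next-best assignment: Car 70→Route 6, Car 63→Route 4, Car 12→Route 1, Car 91→Route 2 = 566 km.
Swapping Car 70↔Car 63 (Car 70→Route 4 380 km, Car 63→Route 2 150 km) adds 253.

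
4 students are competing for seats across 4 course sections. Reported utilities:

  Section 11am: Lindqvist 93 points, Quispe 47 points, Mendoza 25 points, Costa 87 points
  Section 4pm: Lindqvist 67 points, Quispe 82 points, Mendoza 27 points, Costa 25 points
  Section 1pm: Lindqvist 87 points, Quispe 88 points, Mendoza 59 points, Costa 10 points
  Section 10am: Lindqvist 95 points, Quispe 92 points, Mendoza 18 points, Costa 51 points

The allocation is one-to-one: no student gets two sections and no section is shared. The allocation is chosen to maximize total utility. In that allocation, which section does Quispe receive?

This is the linear assignment problem.
Optimal: Lindqvist→Section 10am (95 points), Quispe→Section 4pm (82 points), Mendoza→Section 1pm (59 points), Costa→Section 11am (87 points) — total 95+82+59+87 = 323 points.
Row-greedy (each student in turn takes its best remaining section) gives 297 points, worse by 26.
Checked against all permutations: 323 points is optimal.
Quispe's own top section is Section 10am (92 points), but forcing Quispe→Section 10am and reassigning the rest optimally gives only 305 points — worse by 18.

Quispe receives Section 4pm.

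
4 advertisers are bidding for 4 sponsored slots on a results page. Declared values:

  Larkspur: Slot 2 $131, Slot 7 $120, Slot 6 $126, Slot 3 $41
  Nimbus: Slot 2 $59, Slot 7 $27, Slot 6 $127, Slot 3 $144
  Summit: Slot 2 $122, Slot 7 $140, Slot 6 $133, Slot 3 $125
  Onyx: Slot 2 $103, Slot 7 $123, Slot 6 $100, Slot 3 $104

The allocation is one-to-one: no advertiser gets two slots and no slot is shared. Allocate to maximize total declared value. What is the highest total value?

Maximum total: $531

Optimal: Larkspur→Slot 2 ($131), Nimbus→Slot 3 ($144), Summit→Slot 6 ($133), Onyx→Slot 7 ($123) — total 131+144+133+123 = $531.
Row-greedy (each advertiser in turn takes its best remaining slot) gives $515, worse by 16.
Every other assignment is strictly worse.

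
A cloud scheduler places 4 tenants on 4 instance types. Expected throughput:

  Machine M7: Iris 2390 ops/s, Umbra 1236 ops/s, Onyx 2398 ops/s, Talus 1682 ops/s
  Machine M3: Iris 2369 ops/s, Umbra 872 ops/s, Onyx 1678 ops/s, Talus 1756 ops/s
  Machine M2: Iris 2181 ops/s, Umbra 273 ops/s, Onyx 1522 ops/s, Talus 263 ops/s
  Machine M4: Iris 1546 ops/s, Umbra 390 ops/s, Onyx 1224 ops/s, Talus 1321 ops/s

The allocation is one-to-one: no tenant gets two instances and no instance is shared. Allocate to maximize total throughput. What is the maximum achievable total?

Optimal: Iris→Machine M2 (2181 ops/s), Umbra→Machine M3 (872 ops/s), Onyx→Machine M7 (2398 ops/s), Talus→Machine M4 (1321 ops/s) — total 2181+872+2398+1321 = 6772 ops/s.
Row-greedy (each tenant in turn takes its best remaining instance) gives 6105 ops/s, worse by 667.
Checked against all permutations: 6772 ops/s is optimal.

Maximum total: 6772 ops/s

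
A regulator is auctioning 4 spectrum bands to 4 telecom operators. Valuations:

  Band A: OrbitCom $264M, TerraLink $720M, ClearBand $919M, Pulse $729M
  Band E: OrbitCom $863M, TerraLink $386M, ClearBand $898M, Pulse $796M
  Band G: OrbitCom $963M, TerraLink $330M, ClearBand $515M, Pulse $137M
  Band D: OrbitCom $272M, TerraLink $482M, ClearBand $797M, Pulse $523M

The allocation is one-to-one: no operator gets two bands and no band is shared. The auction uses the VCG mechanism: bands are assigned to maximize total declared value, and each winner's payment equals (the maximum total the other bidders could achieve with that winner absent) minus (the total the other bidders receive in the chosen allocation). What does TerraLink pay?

Efficient allocation: OrbitCom→Band G ($963M), TerraLink→Band A ($720M), ClearBand→Band D ($797M), Pulse→Band E ($796M); total welfare W = $3276M.
TerraLink receives Band A at value $720M, so the others get W − 720 = $2556M.
Without TerraLink: best allocation of the remaining 3 bidders over all 4 bands is OrbitCom→Band G ($963M), ClearBand→Band A ($919M), Pulse→Band E ($796M), total $2678M.
VCG payment = (others' best without TerraLink) − (others' welfare with TerraLink) = 2678 − 2556 = $122M.

TerraLink pays $122M.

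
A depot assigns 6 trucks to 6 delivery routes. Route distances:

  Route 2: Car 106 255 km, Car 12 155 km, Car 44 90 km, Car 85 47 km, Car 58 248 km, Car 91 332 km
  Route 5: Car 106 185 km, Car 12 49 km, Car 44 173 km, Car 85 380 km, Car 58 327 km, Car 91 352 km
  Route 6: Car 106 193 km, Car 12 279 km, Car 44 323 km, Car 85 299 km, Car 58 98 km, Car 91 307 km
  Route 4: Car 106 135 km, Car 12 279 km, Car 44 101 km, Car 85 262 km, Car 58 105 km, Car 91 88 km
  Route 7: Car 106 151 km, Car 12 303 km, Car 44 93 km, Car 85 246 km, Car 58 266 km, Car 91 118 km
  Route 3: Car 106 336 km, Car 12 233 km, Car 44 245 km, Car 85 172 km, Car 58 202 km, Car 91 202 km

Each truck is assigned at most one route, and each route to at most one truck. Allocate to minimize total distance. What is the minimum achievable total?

Treat this as an assignment problem: match each truck to one route.
Optimal: Car 106→Route 4 (135 km), Car 12→Route 5 (49 km), Car 44→Route 7 (93 km), Car 85→Route 2 (47 km), Car 58→Route 6 (98 km), Car 91→Route 3 (202 km) — total 135+49+93+47+98+202 = 624 km.
Swapping Car 44↔Car 91 (Car 44→Route 3 245 km, Car 91→Route 7 118 km) adds 68.
Every other assignment is strictly worse.

Minimum total: 624 km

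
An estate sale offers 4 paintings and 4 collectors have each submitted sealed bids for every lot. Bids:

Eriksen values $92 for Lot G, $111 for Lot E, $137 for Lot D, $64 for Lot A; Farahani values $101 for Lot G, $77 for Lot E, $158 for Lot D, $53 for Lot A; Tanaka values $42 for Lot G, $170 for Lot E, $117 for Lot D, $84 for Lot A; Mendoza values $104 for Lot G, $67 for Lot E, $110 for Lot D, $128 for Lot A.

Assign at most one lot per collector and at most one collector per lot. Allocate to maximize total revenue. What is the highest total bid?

Max total: $548

This is the linear assignment problem.
Optimal: Eriksen→Lot G ($92), Farahani→Lot D ($158), Tanaka→Lot E ($170), Mendoza→Lot A ($128) — total 92+158+170+128 = $548.
Next-best assignment: Eriksen→Lot D, Farahani→Lot G, Tanaka→Lot E, Mendoza→Lot A = $536.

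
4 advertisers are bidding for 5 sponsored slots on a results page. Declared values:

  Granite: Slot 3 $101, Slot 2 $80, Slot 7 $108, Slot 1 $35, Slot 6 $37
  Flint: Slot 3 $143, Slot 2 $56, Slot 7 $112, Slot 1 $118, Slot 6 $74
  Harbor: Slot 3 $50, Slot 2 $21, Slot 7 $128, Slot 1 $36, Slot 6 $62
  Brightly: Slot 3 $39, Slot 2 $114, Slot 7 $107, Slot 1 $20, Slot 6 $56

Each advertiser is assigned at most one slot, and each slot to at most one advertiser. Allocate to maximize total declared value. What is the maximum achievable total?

Max total: $461

Optimal: Granite→Slot 3 ($101), Flint→Slot 1 ($118), Harbor→Slot 7 ($128), Brightly→Slot 2 ($114) — total 101+118+128+114 = $461.
Column-greedy (each slot in turn goes to its best remaining advertiser) gives $420, worse by 41.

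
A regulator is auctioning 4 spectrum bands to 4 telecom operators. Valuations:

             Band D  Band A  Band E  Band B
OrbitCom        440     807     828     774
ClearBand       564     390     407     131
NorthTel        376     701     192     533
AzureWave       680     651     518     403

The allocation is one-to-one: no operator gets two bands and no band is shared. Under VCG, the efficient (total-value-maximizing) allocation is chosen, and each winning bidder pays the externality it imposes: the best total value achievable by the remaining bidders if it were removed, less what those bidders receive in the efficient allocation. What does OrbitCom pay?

OrbitCom pays $40M.

Efficient allocation: OrbitCom→Band E ($828M), ClearBand→Band D ($564M), NorthTel→Band B ($533M), AzureWave→Band A ($651M); total welfare W = $2576M.
OrbitCom receives Band E at value $828M, so the others get W − 828 = $1748M.
Without OrbitCom: best allocation of the remaining 3 bidders over all 4 bands is ClearBand→Band E ($407M), NorthTel→Band A ($701M), AzureWave→Band D ($680M), total $1788M.
VCG payment = (others' best without OrbitCom) − (others' welfare with OrbitCom) = 1788 − 1748 = $40M.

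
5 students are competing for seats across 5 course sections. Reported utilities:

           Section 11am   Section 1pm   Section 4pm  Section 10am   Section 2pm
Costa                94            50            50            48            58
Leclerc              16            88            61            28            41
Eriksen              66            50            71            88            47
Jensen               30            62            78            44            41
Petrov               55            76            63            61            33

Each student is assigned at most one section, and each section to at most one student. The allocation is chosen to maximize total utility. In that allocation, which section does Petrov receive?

Optimal: Costa→Section 11am (94 points), Leclerc→Section 1pm (88 points), Eriksen→Section 10am (88 points), Jensen→Section 4pm (78 points), Petrov→Section 2pm (33 points) — total 94+88+88+78+33 = 381 points.
Swapping Eriksen↔Jensen (Eriksen→Section 4pm 71 points, Jensen→Section 10am 44 points) loses 51.
Petrov's own top section is Section 1pm (76 points), but forcing Petrov→Section 1pm and reassigning the rest optimally gives only 377 points — worse by 4.

Petrov receives Section 2pm.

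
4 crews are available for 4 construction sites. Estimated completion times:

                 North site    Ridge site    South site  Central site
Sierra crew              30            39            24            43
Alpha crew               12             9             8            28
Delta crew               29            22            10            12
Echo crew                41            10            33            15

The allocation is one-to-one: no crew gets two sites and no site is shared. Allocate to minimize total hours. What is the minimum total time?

Optimal: Sierra crew→South site (24 hours), Alpha crew→North site (12 hours), Delta crew→Central site (12 hours), Echo crew→Ridge site (10 hours) — total 24+12+12+10 = 58 hours.
Min-entry greedy (repeatedly take the single cheapest remaining cell) gives 60 hours, worse by 2.
No other one-to-one assignment undercuts 58 hours.

Min total: 58 hours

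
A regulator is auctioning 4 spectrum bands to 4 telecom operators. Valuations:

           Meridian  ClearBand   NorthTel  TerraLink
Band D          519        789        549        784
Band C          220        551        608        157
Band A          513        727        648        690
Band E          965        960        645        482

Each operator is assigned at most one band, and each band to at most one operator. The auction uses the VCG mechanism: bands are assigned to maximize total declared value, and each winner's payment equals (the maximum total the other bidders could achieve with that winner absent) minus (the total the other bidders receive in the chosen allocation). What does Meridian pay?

Efficient allocation: Meridian→Band E ($965M), ClearBand→Band A ($727M), NorthTel→Band C ($608M), TerraLink→Band D ($784M); total welfare W = $3084M.
Meridian receives Band E at value $965M, so the others get W − 965 = $2119M.
Without Meridian: best allocation of the remaining 3 bidders over all 4 bands is ClearBand→Band E ($960M), NorthTel→Band A ($648M), TerraLink→Band D ($784M), total $2392M.
VCG payment = (others' best without Meridian) − (others' welfare with Meridian) = 2392 − 2119 = $273M.

Meridian pays $273M.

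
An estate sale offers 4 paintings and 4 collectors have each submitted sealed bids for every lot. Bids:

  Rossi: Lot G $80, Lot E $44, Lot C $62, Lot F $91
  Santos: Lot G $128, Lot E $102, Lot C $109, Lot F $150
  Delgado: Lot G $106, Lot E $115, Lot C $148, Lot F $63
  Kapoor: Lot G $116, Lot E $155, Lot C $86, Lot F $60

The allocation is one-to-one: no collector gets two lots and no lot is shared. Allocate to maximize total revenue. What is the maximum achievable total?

Max total: $533

Optimal: Rossi→Lot G ($80), Santos→Lot F ($150), Delgado→Lot C ($148), Kapoor→Lot E ($155) — total 80+150+148+155 = $533.
Column-greedy (each lot in turn goes to its best remaining collector) gives $522, worse by 11.
Swapping Santos↔Delgado (Santos→Lot C $109, Delgado→Lot F $63) loses 126.
No other one-to-one assignment exceeds $533.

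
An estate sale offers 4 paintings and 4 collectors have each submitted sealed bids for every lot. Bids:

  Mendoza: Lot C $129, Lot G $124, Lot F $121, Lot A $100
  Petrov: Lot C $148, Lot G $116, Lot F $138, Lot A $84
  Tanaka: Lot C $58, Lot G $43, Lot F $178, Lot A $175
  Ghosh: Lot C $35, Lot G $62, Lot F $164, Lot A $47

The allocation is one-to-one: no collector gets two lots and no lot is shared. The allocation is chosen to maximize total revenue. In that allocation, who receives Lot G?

Mendoza receives Lot G.

Optimal: Mendoza→Lot G ($124), Petrov→Lot C ($148), Tanaka→Lot A ($175), Ghosh→Lot F ($164) — total 124+148+175+164 = $611.
Column-greedy (each lot in turn goes to its best remaining collector) gives $497, worse by 114.
Swapping Ghosh↔Tanaka (Ghosh→Lot A $47, Tanaka→Lot F $178) loses 114.
Mendoza's own top lot is Lot C ($129), but forcing Mendoza→Lot C and reassigning the rest optimally gives only $584 — worse by 27.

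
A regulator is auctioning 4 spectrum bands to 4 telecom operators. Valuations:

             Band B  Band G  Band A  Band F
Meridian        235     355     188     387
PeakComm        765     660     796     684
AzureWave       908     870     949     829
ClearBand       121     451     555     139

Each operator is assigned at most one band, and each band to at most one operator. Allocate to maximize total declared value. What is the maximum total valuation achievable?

This is a one-to-one assignment (maximum-weight bipartite matching).
Optimal: Meridian→Band F ($387M), PeakComm→Band B ($765M), AzureWave→Band G ($870M), ClearBand→Band A ($555M) — total 387+765+870+555 = $2577M.
Max-entry greedy (repeatedly take the single best remaining cell) gives $2552M, worse by 25.
Checked against all permutations: $2577M is optimal.

Max total: $2577M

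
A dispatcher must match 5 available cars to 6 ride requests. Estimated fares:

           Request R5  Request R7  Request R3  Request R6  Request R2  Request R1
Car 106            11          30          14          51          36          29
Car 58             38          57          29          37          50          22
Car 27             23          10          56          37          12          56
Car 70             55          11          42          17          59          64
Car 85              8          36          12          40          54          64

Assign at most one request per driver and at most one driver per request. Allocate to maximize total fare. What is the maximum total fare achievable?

Maximum total: $287

Treat this as an assignment problem: match each driver to one request.
Optimal: Car 106→Request R6 ($51), Car 58→Request R7 ($57), Car 27→Request R3 ($56), Car 70→Request R2 ($59), Car 85→Request R1 ($64) — total 51+57+56+59+64 = $287.
Row-greedy (each driver in turn takes its best remaining request) gives $282, worse by 5.
Every other assignment is strictly worse.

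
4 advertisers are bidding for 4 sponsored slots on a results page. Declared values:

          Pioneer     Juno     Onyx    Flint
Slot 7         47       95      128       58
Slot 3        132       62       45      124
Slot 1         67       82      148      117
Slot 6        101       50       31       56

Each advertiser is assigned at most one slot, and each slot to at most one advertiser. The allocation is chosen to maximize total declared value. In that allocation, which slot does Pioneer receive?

Optimal: Pioneer→Slot 6 ($101), Juno→Slot 7 ($95), Onyx→Slot 1 ($148), Flint→Slot 3 ($124) — total 101+95+148+124 = $468.
Row-greedy (each advertiser in turn takes its best remaining slot) gives $431, worse by 37.
Pioneer's own top slot is Slot 3 ($132), but forcing Pioneer→Slot 3 and reassigning the rest optimally gives only $431 — worse by 37.

Pioneer receives Slot 6.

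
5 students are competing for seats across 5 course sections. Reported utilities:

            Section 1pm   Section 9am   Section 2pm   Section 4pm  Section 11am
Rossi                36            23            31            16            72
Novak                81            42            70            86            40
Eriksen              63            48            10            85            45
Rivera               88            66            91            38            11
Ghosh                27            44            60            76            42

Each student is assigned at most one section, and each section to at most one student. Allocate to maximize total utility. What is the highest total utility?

Optimal: Rossi→Section 11am (72 points), Novak→Section 1pm (81 points), Eriksen→Section 4pm (85 points), Rivera→Section 2pm (91 points), Ghosh→Section 9am (44 points) — total 72+81+85+91+44 = 373 points.
Row-greedy (each student in turn takes its best remaining section) gives 356 points, worse by 17.
Checked against all permutations: 373 points is optimal.

Maximum total: 373 points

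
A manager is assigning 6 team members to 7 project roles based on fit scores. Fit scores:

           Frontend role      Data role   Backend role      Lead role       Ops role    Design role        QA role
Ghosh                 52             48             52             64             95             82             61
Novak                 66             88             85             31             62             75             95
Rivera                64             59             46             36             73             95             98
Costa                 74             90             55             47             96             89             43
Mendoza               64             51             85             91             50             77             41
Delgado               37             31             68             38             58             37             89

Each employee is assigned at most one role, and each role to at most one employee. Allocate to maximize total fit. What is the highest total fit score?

This is the linear assignment problem.
Optimal: Ghosh→Ops role (95 pts), Novak→Backend role (85 pts), Rivera→Design role (95 pts), Costa→Data role (90 pts), Mendoza→Lead role (91 pts), Delgado→QA role (89 pts) — total 95+85+95+90+91+89 = 545 pts.
Max-entry greedy (repeatedly take the single best remaining cell) gives 523 pts, worse by 22.
Next-best assignment: Ghosh→Ops role, Novak→QA role, Rivera→Design role, Costa→Data role, Mendoza→Lead role, Delgado→Backend role = 534 pts.
Swapping Rivera↔Costa (Rivera→Data role 59 pts, Costa→Design role 89 pts) loses 37.
Every other assignment is strictly worse.

Max total: 545 pts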